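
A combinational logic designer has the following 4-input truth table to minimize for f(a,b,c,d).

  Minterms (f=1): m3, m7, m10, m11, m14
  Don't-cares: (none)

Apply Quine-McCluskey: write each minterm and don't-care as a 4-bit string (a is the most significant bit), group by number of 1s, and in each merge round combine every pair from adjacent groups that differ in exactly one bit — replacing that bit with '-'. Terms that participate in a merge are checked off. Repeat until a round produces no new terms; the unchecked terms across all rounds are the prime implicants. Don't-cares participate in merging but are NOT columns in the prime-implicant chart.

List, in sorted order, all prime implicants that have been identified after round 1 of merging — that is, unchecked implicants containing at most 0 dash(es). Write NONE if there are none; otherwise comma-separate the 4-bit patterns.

[col 0] 0011*, 0111*, 1010*, 1011*, 1110*
[col 1] -011, 0-11, 1-10, 101-
Prime implicants: -011, 0-11, 1-10, 101-

NONE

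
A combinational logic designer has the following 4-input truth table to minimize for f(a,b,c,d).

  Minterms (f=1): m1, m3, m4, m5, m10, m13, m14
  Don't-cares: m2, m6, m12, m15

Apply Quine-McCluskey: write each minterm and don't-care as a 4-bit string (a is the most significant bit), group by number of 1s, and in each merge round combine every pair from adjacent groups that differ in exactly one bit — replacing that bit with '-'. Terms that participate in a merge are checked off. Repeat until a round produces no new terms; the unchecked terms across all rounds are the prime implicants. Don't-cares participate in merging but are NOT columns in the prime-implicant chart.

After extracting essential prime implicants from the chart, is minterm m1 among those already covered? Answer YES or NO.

NO

Round 0: 0001✓ 0010✓ 0011✓ 0100✓ 0101✓ 0110✓ 1010✓ 1100✓ 1101✓ 1110✓ 1111✓
Round 1: -010✓ -100✓ -101✓ -110✓ 0-01 0-10✓ 00-1 001- 01-0✓ 010-✓ 1-10✓ 11-0✓ 11-1✓ 110-✓ 111-✓
Round 2: --10 -1-0 -10- 11--
PIs = {--10, -1-0, -10-, 0-01, 00-1, 001-, 11--}
Coverage chart:
  m1: 0-01,00-1
  m3: 00-1,001-
  m4: -1-0,-10-
  m5: -10-,0-01
  m10: --10 ←essential
  m13: -10-,11--
  m14: --10,-1-0,11--
Essential: --10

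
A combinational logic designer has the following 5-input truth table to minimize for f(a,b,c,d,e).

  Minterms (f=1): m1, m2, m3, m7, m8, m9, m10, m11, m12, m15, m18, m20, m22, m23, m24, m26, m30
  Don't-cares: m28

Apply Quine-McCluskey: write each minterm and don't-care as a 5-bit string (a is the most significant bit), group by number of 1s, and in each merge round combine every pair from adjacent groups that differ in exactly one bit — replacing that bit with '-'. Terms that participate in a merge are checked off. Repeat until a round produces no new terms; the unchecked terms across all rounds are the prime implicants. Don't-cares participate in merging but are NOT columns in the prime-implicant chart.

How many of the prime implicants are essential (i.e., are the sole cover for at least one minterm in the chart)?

Round 0: 00001✓ 00010✓ 00011✓ 00111✓ 01000✓ 01001✓ 01010✓ 01011✓ 01100✓ 01111✓ 10010✓ 10100✓ 10110✓ 10111✓ 11000✓ 11010✓ 11100✓ 11110✓
Round 1: -0010✓ -0111 -1000✓ -1010✓ -1100✓ 0-001✓ 0-010✓ 0-011✓ 0-111✓ 00-11✓ 000-1✓ 0001-✓ 01-00✓ 01-11✓ 010-0✓ 010-1✓ 0100-✓ 0101-✓ 1-010✓ 1-100✓ 1-110✓ 10-10✓ 101-0✓ 1011- 11-00✓ 11-10✓ 110-0✓ 111-0✓
Round 2: --010 -1-00 -10-0 0--11 0-0-1 0-01- 010-- 1--10 1-1-0 11--0
PIs = {--010, -0111, -1-00, -10-0, 0--11, 0-0-1, 0-01-, 010--, 1--10, 1-1-0, 1011-, 11--0}
Coverage chart:
  m1: 0-0-1 ←essential
  m2: --010,0-01-
  m3: 0--11,0-0-1,0-01-
  m7: -0111,0--11
  m8: -1-00,-10-0,010--
  m9: 0-0-1,010--
  m10: --010,-10-0,0-01-,010--
  m11: 0--11,0-0-1,0-01-,010--
  m12: -1-00 ←essential
  m15: 0--11 ←essential
  m18: --010,1--10
  m20: 1-1-0 ←essential
  m22: 1--10,1-1-0,1011-
  m23: -0111,1011-
  m24: -1-00,-10-0,11--0
  m26: --010,-10-0,1--10,11--0
  m30: 1--10,1-1-0,11--0
Essential: -1-00, 0--11, 0-0-1, 1-1-0

4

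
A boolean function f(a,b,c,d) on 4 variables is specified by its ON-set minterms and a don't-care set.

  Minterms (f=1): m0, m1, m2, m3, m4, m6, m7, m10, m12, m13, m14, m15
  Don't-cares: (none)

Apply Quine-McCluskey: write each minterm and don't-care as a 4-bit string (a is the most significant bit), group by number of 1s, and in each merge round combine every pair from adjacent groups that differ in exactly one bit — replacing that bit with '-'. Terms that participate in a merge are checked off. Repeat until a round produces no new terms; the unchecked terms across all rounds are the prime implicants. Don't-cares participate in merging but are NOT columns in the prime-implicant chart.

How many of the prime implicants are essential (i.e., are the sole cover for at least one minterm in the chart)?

3

[col 0] 0000*, 0001*, 0010*, 0011*, 0100*, 0110*, 0111*, 1010*, 1100*, 1101*, 1110*, 1111*
[col 1] -010*, -100*, -110*, -111*, 0-00*, 0-10*, 0-11*, 00-0*, 00-1*, 000-*, 001-*, 01-0*, 011-*, 1-10*, 11-0*, 11-1*, 110-*, 111-*
[col 2] --10, -1-0, -11-, 0--0, 0-1-, 00--, 11--
Prime implicants: --10, -1-0, -11-, 0--0, 0-1-, 00--, 11--
PI chart (minterm → PIs covering it):
  0 | 0--0,00--
  1 | 00--  (sole → essential)
  2 | --10,0--0,0-1-,00--
  3 | 0-1-,00--
  4 | -1-0,0--0
  6 | --10,-1-0,-11-,0--0,0-1-
  7 | -11-,0-1-
  10 | --10  (sole → essential)
  12 | -1-0,11--
  13 | 11--  (sole → essential)
  14 | --10,-1-0,-11-,11--
  15 | -11-,11--
Essential prime implicants: --10, 00--, 11--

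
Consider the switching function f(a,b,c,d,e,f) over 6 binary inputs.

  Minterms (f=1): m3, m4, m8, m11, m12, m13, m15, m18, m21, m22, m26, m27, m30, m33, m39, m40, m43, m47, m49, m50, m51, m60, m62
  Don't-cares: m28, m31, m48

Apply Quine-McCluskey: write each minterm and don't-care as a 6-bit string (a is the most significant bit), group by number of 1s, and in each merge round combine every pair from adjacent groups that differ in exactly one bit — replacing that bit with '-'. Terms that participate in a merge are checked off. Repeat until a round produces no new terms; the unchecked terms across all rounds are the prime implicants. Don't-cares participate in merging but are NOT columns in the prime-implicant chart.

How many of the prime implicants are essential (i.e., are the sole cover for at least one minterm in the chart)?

Round 0: 000011✓ 000100✓ 001000✓ 001011✓ 001100✓ 001101✓ 001111✓ 010010✓ 010101 010110✓ 011010✓ 011011✓ 011100✓ 011110✓ 011111✓ 100001✓ 100111✓ 101000✓ 101011✓ 101111✓ 110000✓ 110001✓ 110010✓ 110011✓ 111100✓ 111110✓
Round 1: -01000 -01011✓ -01111✓ -10010 -11100✓ -11110✓ 0-1011✓ 0-1100 0-1111✓ 00-011 00-100 001-00 001-11✓ 0011-1 00110- 01-010✓ 01-110✓ 010-10✓ 011-10✓ 011-11✓ 01101-✓ 0111-0✓ 01111-✓ 1-0001 10-111 101-11✓ 1100-0✓ 1100-1✓ 11000-✓ 11001-✓ 1111-0✓
Round 2: -01-11 -111-0 0-1-11 01--10 011-1- 1100--
PIs = {-01-11, -01000, -10010, -111-0, 0-1-11, 0-1100, 00-011, 00-100, 001-00, 0011-1, 00110-, 01--10, 010101, 011-1-, 1-0001, 10-111, 1100--}
Coverage chart:
  m3: 00-011 ←essential
  m4: 00-100 ←essential
  m8: -01000,001-00
  m11: -01-11,0-1-11,00-011
  m12: 0-1100,00-100,001-00,00110-
  m13: 0011-1,00110-
  m15: -01-11,0-1-11,0011-1
  m18: -10010,01--10
  m21: 010101 ←essential
  m22: 01--10 ←essential
  m26: 01--10,011-1-
  m27: 0-1-11,011-1-
  m30: -111-0,01--10,011-1-
  m33: 1-0001 ←essential
  m39: 10-111 ←essential
  m40: -01000 ←essential
  m43: -01-11 ←essential
  m47: -01-11,10-111
  m49: 1-0001,1100--
  m50: -10010,1100--
  m51: 1100-- ←essential
  m60: -111-0 ←essential
  m62: -111-0 ←essential
Essential: -01-11, -01000, -111-0, 00-011, 00-100, 01--10, 010101, 1-0001, 10-111, 1100--

10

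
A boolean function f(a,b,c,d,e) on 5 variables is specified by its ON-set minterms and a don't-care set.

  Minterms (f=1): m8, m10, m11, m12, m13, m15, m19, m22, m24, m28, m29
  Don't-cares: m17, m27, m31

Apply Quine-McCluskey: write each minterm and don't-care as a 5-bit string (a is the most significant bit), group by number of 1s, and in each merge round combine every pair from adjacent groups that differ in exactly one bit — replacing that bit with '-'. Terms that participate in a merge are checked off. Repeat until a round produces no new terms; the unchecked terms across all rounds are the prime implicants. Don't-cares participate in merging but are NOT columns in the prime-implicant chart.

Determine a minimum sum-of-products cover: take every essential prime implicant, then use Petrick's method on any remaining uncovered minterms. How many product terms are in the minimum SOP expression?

5

Round 0: 01000✓ 01010✓ 01011✓ 01100✓ 01101✓ 01111✓ 10001✓ 10011✓ 10110 11000✓ 11011✓ 11100✓ 11101✓ 11111✓
Round 1: -1000✓ -1011✓ -1100✓ -1101✓ -1111✓ 01-00✓ 01-11✓ 010-0 0101- 011-1✓ 0110-✓ 1-011 100-1 11-00✓ 11-11✓ 111-1✓ 1110-✓
Round 2: -1-00 -1-11 -11-1 -110-
PIs = {-1-00, -1-11, -11-1, -110-, 010-0, 0101-, 1-011, 100-1, 10110}
Coverage chart:
  m8: -1-00,010-0
  m10: 010-0,0101-
  m11: -1-11,0101-
  m12: -1-00,-110-
  m13: -11-1,-110-
  m15: -1-11,-11-1
  m19: 1-011,100-1
  m22: 10110 ←essential
  m24: -1-00 ←essential
  m28: -1-00,-110-
  m29: -11-1,-110-
Essential: -1-00, 10110
Petrick residual → -11-1, 0101-, 1-011
Min cover (5 terms): bd'e' + bce + a'bc'd + ac'de + ab'cde'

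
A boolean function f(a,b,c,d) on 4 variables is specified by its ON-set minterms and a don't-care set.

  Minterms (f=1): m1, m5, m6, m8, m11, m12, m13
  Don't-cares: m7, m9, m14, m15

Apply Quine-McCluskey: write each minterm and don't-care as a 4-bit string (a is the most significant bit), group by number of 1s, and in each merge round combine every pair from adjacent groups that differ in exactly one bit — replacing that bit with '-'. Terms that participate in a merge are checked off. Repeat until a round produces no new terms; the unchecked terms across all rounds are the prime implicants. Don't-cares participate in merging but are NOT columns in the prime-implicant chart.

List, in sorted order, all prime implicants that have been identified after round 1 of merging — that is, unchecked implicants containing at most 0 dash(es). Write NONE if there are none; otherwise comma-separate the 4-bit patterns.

NONE

[col 0] 0001*, 0101*, 0110*, 0111*, 1000*, 1001*, 1011*, 1100*, 1101*, 1110*, 1111*
[col 1] -001*, -101*, -110*, -111*, 0-01*, 01-1*, 011-*, 1-00*, 1-01*, 1-11*, 10-1*, 100-*, 11-0*, 11-1*, 110-*, 111-*
[col 2] --01, -1-1, -11-, 1--1, 1-0-, 11--
Prime implicants: --01, -1-1, -11-, 1--1, 1-0-, 11--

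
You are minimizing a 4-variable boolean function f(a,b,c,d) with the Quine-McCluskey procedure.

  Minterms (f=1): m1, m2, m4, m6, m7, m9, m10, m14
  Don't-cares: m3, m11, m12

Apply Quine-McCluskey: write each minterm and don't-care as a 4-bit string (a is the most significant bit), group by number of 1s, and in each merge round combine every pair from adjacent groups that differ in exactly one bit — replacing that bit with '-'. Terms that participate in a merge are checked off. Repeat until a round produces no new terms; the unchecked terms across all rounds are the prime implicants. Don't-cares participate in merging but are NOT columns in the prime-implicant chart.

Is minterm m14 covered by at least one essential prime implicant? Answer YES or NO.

YES

Round 0: 0001✓ 0010✓ 0011✓ 0100✓ 0110✓ 0111✓ 1001✓ 1010✓ 1011✓ 1100✓ 1110✓
Round 1: -001✓ -010✓ -011✓ -100✓ -110✓ 0-10✓ 0-11✓ 00-1✓ 001-✓ 01-0✓ 011-✓ 1-10✓ 10-1✓ 101-✓ 11-0✓
Round 2: --10 -0-1 -01- -1-0 0-1-
PIs = {--10, -0-1, -01-, -1-0, 0-1-}
Coverage chart:
  m1: -0-1 ←essential
  m2: --10,-01-,0-1-
  m4: -1-0 ←essential
  m6: --10,-1-0,0-1-
  m7: 0-1- ←essential
  m9: -0-1 ←essential
  m10: --10,-01-
  m14: --10,-1-0
Essential: -0-1, -1-0, 0-1-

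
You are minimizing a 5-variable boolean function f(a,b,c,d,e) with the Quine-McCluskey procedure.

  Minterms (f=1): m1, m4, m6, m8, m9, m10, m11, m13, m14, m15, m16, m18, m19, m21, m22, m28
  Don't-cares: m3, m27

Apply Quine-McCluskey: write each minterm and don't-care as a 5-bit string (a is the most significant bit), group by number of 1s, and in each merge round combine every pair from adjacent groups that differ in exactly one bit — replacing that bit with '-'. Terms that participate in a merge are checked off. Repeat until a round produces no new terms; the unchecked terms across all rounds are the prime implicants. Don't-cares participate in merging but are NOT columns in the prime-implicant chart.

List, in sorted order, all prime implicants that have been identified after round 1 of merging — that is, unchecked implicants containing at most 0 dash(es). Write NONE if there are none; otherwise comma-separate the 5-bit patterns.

Round 0: 00001✓ 00011✓ 00100✓ 00110✓ 01000✓ 01001✓ 01010✓ 01011✓ 01101✓ 01110✓ 01111✓ 10000✓ 10010✓ 10011✓ 10101 10110✓ 11011✓ 11100
Round 1: -0011✓ -0110 -1011✓ 0-001✓ 0-011✓ 0-110 000-1✓ 001-0 01-01✓ 01-10✓ 01-11✓ 010-0✓ 010-1✓ 0100-✓ 0101-✓ 011-1✓ 0111-✓ 1-011✓ 10-10 100-0 1001-
Round 2: --011 0-0-1 01--1 01-1- 010--
PIs = {--011, -0110, 0-0-1, 0-110, 001-0, 01--1, 01-1-, 010--, 10-10, 100-0, 1001-, 10101, 11100}

10101, 11100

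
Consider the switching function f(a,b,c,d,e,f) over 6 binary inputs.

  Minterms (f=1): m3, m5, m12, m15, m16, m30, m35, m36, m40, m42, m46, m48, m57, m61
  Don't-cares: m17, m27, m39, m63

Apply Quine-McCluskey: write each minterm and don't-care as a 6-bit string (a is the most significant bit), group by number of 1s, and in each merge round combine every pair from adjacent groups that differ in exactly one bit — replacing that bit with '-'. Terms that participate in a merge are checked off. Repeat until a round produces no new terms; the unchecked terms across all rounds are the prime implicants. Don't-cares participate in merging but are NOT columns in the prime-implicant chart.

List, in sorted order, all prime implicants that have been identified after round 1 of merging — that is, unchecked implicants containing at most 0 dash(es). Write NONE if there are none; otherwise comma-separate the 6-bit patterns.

[col 0] 000011*, 000101, 001100, 001111, 010000*, 010001*, 011011, 011110, 100011*, 100100, 100111*, 101000*, 101010*, 101110*, 110000*, 111001*, 111101*, 111111*
[col 1] -00011, -10000, 01000-, 100-11, 101-10, 1010-0, 111-01, 1111-1
Prime implicants: -00011, -10000, 000101, 001100, 001111, 01000-, 011011, 011110, 100-11, 100100, 101-10, 1010-0, 111-01, 1111-1

000101, 001100, 001111, 011011, 011110, 100100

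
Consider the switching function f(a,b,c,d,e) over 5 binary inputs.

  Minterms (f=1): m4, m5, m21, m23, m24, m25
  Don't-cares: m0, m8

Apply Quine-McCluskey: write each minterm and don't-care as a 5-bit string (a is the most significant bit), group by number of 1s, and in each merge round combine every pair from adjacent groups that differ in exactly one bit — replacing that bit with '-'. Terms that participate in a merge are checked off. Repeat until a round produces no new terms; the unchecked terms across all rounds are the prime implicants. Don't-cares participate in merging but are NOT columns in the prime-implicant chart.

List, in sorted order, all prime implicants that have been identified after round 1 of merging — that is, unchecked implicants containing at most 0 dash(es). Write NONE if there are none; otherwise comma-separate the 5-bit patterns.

size-2^0 implicants → 00000(✓)  00100(✓)  00101(✓)  01000(✓)  10101(✓)  10111(✓)  11000(✓)  11001(✓)
size-2^1 implicants → -0101  -1000  0-000  00-00  0010-  101-1  1100-
Unchecked terms (primes): -0101, -1000, 0-000, 00-00, 0010-, 101-1, 1100-

NONE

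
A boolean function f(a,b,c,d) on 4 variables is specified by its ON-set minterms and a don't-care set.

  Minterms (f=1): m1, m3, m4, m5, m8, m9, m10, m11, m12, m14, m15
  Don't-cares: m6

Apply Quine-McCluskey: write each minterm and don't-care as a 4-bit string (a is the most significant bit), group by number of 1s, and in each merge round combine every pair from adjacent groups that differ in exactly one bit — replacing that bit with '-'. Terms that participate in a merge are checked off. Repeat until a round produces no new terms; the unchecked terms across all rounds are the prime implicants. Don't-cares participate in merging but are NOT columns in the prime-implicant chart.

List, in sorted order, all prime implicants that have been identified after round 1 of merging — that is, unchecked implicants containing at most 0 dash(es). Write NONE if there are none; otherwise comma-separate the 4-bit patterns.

NONE

size-2^0 implicants → 0001(✓)  0011(✓)  0100(✓)  0101(✓)  0110(✓)  1000(✓)  1001(✓)  1010(✓)  1011(✓)  1100(✓)  1110(✓)  1111(✓)
size-2^1 implicants → -001(✓)  -011(✓)  -100(✓)  -110(✓)  0-01  00-1(✓)  01-0(✓)  010-  1-00(✓)  1-10(✓)  1-11(✓)  10-0(✓)  10-1(✓)  100-(✓)  101-(✓)  11-0(✓)  111-(✓)
size-2^2 implicants → -0-1  -1-0  1--0  1-1-  10--
Unchecked terms (primes): -0-1, -1-0, 0-01, 010-, 1--0, 1-1-, 10--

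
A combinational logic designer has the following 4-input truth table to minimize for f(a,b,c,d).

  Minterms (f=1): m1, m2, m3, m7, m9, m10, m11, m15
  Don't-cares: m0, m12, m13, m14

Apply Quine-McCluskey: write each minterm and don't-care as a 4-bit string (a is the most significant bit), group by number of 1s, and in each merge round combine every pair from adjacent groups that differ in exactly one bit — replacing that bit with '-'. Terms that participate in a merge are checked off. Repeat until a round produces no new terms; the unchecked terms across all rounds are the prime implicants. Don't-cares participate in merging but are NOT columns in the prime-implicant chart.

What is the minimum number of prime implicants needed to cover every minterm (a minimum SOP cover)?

3

Round 0: 0000✓ 0001✓ 0010✓ 0011✓ 0111✓ 1001✓ 1010✓ 1011✓ 1100✓ 1101✓ 1110✓ 1111✓
Round 1: -001✓ -010✓ -011✓ -111✓ 0-11✓ 00-0✓ 00-1✓ 000-✓ 001-✓ 1-01✓ 1-10✓ 1-11✓ 10-1✓ 101-✓ 11-0✓ 11-1✓ 110-✓ 111-✓
Round 2: --11 -0-1 -01- 00-- 1--1 1-1- 11--
PIs = {--11, -0-1, -01-, 00--, 1--1, 1-1-, 11--}
Coverage chart:
  m1: -0-1,00--
  m2: -01-,00--
  m3: --11,-0-1,-01-,00--
  m7: --11 ←essential
  m9: -0-1,1--1
  m10: -01-,1-1-
  m11: --11,-0-1,-01-,1--1,1-1-
  m15: --11,1--1,1-1-,11--
Essential: --11
Petrick residual → -0-1, -01-
Min cover (3 terms): cd + b'd + b'c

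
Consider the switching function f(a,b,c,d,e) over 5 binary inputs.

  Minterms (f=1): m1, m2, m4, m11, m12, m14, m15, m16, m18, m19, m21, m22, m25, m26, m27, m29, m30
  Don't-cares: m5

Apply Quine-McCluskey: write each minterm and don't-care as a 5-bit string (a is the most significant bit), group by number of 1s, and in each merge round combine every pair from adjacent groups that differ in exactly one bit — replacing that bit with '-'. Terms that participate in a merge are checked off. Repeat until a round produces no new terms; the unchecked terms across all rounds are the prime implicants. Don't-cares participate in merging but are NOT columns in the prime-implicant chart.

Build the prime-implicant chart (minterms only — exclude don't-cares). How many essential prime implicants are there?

size-2^0 implicants → 00001(✓)  00010(✓)  00100(✓)  00101(✓)  01011(✓)  01100(✓)  01110(✓)  01111(✓)  10000(✓)  10010(✓)  10011(✓)  10101(✓)  10110(✓)  11001(✓)  11010(✓)  11011(✓)  11101(✓)  11110(✓)
size-2^1 implicants → -0010  -0101  -1011  -1110  0-100  00-01  0010-  01-11  011-0  0111-  1-010(✓)  1-011(✓)  1-101  1-110(✓)  10-10(✓)  100-0  1001-(✓)  11-01  11-10(✓)  110-1  1101-(✓)
size-2^2 implicants → 1--10  1-01-
Unchecked terms (primes): -0010, -0101, -1011, -1110, 0-100, 00-01, 0010-, 01-11, 011-0, 0111-, 1--10, 1-01-, 1-101, 100-0, 11-01, 110-1
Minterm coverage:
  m1 ⊆ 00-01 [E]
  m2 ⊆ -0010 [E]
  m4 ⊆ 0-100,0010-
  m11 ⊆ -1011,01-11
  m12 ⊆ 0-100,011-0
  m14 ⊆ -1110,011-0,0111-
  m15 ⊆ 01-11,0111-
  m16 ⊆ 100-0 [E]
  m18 ⊆ -0010,1--10,1-01-,100-0
  m19 ⊆ 1-01- [E]
  m21 ⊆ -0101,1-101
  m22 ⊆ 1--10 [E]
  m25 ⊆ 11-01,110-1
  m26 ⊆ 1--10,1-01-
  m27 ⊆ -1011,1-01-,110-1
  m29 ⊆ 1-101,11-01
  m30 ⊆ -1110,1--10
E = {-0010, 00-01, 1--10, 1-01-, 100-0}

5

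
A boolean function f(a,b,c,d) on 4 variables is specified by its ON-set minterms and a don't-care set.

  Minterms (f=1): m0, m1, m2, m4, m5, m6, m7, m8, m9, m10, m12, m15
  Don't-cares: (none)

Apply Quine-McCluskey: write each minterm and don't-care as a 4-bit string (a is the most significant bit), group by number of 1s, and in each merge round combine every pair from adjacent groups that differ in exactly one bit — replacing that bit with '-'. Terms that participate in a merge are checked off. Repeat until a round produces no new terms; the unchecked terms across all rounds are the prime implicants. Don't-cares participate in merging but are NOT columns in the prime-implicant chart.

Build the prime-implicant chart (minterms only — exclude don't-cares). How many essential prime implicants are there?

4

size-2^0 implicants → 0000(✓)  0001(✓)  0010(✓)  0100(✓)  0101(✓)  0110(✓)  0111(✓)  1000(✓)  1001(✓)  1010(✓)  1100(✓)  1111(✓)
size-2^1 implicants → -000(✓)  -001(✓)  -010(✓)  -100(✓)  -111  0-00(✓)  0-01(✓)  0-10(✓)  00-0(✓)  000-(✓)  01-0(✓)  01-1(✓)  010-(✓)  011-(✓)  1-00(✓)  10-0(✓)  100-(✓)
size-2^2 implicants → --00  -0-0  -00-  0--0  0-0-  01--
Unchecked terms (primes): --00, -0-0, -00-, -111, 0--0, 0-0-, 01--
Minterm coverage:
  m0 ⊆ --00,-0-0,-00-,0--0,0-0-
  m1 ⊆ -00-,0-0-
  m2 ⊆ -0-0,0--0
  m4 ⊆ --00,0--0,0-0-,01--
  m5 ⊆ 0-0-,01--
  m6 ⊆ 0--0,01--
  m7 ⊆ -111,01--
  m8 ⊆ --00,-0-0,-00-
  m9 ⊆ -00- [E]
  m10 ⊆ -0-0 [E]
  m12 ⊆ --00 [E]
  m15 ⊆ -111 [E]
E = {--00, -0-0, -00-, -111}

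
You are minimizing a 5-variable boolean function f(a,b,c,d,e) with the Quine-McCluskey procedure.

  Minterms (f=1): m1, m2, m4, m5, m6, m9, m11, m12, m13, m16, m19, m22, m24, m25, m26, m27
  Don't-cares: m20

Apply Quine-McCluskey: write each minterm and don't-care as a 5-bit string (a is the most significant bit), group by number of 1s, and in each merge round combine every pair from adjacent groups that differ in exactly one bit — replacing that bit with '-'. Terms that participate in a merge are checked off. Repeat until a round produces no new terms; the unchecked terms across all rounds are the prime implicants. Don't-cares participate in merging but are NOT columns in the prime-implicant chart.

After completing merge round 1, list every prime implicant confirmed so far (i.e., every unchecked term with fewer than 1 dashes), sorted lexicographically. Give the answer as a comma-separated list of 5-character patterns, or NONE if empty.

NONE

size-2^0 implicants → 00001(✓)  00010(✓)  00100(✓)  00101(✓)  00110(✓)  01001(✓)  01011(✓)  01100(✓)  01101(✓)  10000(✓)  10011(✓)  10100(✓)  10110(✓)  11000(✓)  11001(✓)  11010(✓)  11011(✓)
size-2^1 implicants → -0100(✓)  -0110(✓)  -1001(✓)  -1011(✓)  0-001(✓)  0-100(✓)  0-101(✓)  00-01(✓)  00-10  001-0(✓)  0010-(✓)  01-01(✓)  010-1(✓)  0110-(✓)  1-000  1-011  10-00  101-0(✓)  110-0(✓)  110-1(✓)  1100-(✓)  1101-(✓)
size-2^2 implicants → -01-0  -10-1  0--01  0-10-  110--
Unchecked terms (primes): -01-0, -10-1, 0--01, 0-10-, 00-10, 1-000, 1-011, 10-00, 110--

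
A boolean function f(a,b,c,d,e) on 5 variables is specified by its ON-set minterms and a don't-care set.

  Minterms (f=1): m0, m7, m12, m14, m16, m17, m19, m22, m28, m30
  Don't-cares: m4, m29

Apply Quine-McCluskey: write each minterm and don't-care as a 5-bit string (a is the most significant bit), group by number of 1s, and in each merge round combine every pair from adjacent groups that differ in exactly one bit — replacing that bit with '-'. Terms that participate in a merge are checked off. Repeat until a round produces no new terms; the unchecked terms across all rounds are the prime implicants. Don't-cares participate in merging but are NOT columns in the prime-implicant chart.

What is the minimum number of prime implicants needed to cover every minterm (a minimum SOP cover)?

5

[col 0] 00000*, 00100*, 00111, 01100*, 01110*, 10000*, 10001*, 10011*, 10110*, 11100*, 11101*, 11110*
[col 1] -0000, -1100*, -1110*, 0-100, 00-00, 011-0*, 1-110, 100-1, 1000-, 111-0*, 1110-
[col 2] -11-0
Prime implicants: -0000, -11-0, 0-100, 00-00, 00111, 1-110, 100-1, 1000-, 1110-
PI chart (minterm → PIs covering it):
  0 | -0000,00-00
  7 | 00111  (sole → essential)
  12 | -11-0,0-100
  14 | -11-0  (sole → essential)
  16 | -0000,1000-
  17 | 100-1,1000-
  19 | 100-1  (sole → essential)
  22 | 1-110  (sole → essential)
  28 | -11-0,1110-
  30 | -11-0,1-110
Essential prime implicants: -11-0, 00111, 1-110, 100-1
Petrick residual → -0000
Minimum SOP uses 5 PIs: b'c'd'e' + bce' + a'b'cde + acde' + ab'c'e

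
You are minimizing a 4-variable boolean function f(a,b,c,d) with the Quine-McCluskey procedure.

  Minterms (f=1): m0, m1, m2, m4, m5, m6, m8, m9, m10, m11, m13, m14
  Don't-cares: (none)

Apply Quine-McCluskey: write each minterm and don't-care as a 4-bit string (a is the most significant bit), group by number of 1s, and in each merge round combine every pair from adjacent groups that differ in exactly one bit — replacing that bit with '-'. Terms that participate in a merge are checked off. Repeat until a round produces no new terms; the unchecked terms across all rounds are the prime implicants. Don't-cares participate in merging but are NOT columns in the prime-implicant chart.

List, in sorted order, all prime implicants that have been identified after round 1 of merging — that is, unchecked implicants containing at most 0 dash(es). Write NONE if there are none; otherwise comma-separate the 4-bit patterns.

NONE

Round 0: 0000✓ 0001✓ 0010✓ 0100✓ 0101✓ 0110✓ 1000✓ 1001✓ 1010✓ 1011✓ 1101✓ 1110✓
Round 1: -000✓ -001✓ -010✓ -101✓ -110✓ 0-00✓ 0-01✓ 0-10✓ 00-0✓ 000-✓ 01-0✓ 010-✓ 1-01✓ 1-10✓ 10-0✓ 10-1✓ 100-✓ 101-✓
Round 2: --01 --10 -0-0 -00- 0--0 0-0- 10--
PIs = {--01, --10, -0-0, -00-, 0--0, 0-0-, 10--}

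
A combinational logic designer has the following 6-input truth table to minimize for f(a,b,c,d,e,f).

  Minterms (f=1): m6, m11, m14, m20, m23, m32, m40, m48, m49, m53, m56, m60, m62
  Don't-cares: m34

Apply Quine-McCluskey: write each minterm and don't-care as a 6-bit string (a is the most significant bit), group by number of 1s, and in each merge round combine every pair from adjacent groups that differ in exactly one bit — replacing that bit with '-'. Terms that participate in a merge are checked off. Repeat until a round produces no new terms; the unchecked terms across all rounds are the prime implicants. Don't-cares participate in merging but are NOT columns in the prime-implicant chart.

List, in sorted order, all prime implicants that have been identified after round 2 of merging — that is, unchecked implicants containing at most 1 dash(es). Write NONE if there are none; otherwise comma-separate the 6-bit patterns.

00-110, 001011, 010100, 010111, 1000-0, 110-01, 11000-, 111-00, 1111-0

Round 0: 000110✓ 001011 001110✓ 010100 010111 100000✓ 100010✓ 101000✓ 110000✓ 110001✓ 110101✓ 111000✓ 111100✓ 111110✓
Round 1: 00-110 1-0000✓ 1-1000✓ 10-000✓ 1000-0 11-000✓ 110-01 11000- 111-00 1111-0
Round 2: 1--000
PIs = {00-110, 001011, 010100, 010111, 1--000, 1000-0, 110-01, 11000-, 111-00, 1111-0}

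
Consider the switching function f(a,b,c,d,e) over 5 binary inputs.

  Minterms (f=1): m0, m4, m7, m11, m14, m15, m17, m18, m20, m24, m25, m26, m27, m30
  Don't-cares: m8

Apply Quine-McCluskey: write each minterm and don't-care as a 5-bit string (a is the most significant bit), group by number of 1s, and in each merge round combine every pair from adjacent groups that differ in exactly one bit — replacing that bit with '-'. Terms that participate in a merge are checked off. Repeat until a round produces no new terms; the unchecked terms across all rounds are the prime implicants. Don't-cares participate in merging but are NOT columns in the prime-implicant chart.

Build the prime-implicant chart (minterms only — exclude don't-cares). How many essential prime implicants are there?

4

size-2^0 implicants → 00000(✓)  00100(✓)  00111(✓)  01000(✓)  01011(✓)  01110(✓)  01111(✓)  10001(✓)  10010(✓)  10100(✓)  11000(✓)  11001(✓)  11010(✓)  11011(✓)  11110(✓)
size-2^1 implicants → -0100  -1000  -1011  -1110  0-000  0-111  00-00  01-11  0111-  1-001  1-010  11-10  110-0(✓)  110-1(✓)  1100-(✓)  1101-(✓)
size-2^2 implicants → 110--
Unchecked terms (primes): -0100, -1000, -1011, -1110, 0-000, 0-111, 00-00, 01-11, 0111-, 1-001, 1-010, 11-10, 110--
Minterm coverage:
  m0 ⊆ 0-000,00-00
  m4 ⊆ -0100,00-00
  m7 ⊆ 0-111 [E]
  m11 ⊆ -1011,01-11
  m14 ⊆ -1110,0111-
  m15 ⊆ 0-111,01-11,0111-
  m17 ⊆ 1-001 [E]
  m18 ⊆ 1-010 [E]
  m20 ⊆ -0100 [E]
  m24 ⊆ -1000,110--
  m25 ⊆ 1-001,110--
  m26 ⊆ 1-010,11-10,110--
  m27 ⊆ -1011,110--
  m30 ⊆ -1110,11-10
E = {-0100, 0-111, 1-001, 1-010}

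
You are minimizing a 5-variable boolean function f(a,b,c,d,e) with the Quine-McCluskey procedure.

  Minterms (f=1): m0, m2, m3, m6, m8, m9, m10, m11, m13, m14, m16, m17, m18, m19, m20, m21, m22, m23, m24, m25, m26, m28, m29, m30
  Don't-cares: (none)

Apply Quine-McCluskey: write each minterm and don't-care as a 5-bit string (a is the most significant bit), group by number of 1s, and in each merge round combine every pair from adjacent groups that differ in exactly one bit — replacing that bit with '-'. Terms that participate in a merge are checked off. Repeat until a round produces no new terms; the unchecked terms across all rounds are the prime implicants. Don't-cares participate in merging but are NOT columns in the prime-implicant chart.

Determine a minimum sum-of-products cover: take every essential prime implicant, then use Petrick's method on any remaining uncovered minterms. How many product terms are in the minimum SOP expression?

[col 0] 00000*, 00010*, 00011*, 00110*, 01000*, 01001*, 01010*, 01011*, 01101*, 01110*, 10000*, 10001*, 10010*, 10011*, 10100*, 10101*, 10110*, 10111*, 11000*, 11001*, 11010*, 11100*, 11101*, 11110*
[col 1] -0000*, -0010*, -0011*, -0110*, -1000*, -1001*, -1010*, -1101*, -1110*, 0-000*, 0-010*, 0-011*, 0-110*, 00-10*, 000-0*, 0001-*, 01-01*, 01-10*, 010-0*, 010-1*, 0100-*, 0101-*, 1-000*, 1-001*, 1-010*, 1-100*, 1-101*, 1-110*, 10-00*, 10-01*, 10-10*, 10-11*, 100-0*, 100-1*, 1000-*, 1001-*, 101-0*, 101-1*, 1010-*, 1011-*, 11-00*, 11-01*, 11-10*, 110-0*, 1100-*, 111-0*, 1110-*
[col 2] --000*, --010*, --110*, -0-10*, -00-0*, -001-, -1-01, -1-10*, -10-0*, -100-, 0--10*, 0-0-0*, 0-01-, 010--, 1--00*, 1--01*, 1--10*, 1-0-0*, 1-00-*, 1-1-0*, 1-10-*, 10--0*, 10--1*, 10-0-*, 10-1-*, 100--*, 101--*, 11--0*, 11-0-*
[col 3] ---10, --0-0, 1---0, 1--0-, 10---
Prime implicants: ---10, --0-0, -001-, -1-01, -100-, 0-01-, 010--, 1---0, 1--0-, 10---
PI chart (minterm → PIs covering it):
  0 | --0-0  (sole → essential)
  2 | ---10,--0-0,-001-,0-01-
  3 | -001-,0-01-
  6 | ---10  (sole → essential)
  8 | --0-0,-100-,010--
  9 | -1-01,-100-,010--
  10 | ---10,--0-0,0-01-,010--
  11 | 0-01-,010--
  13 | -1-01  (sole → essential)
  14 | ---10  (sole → essential)
  16 | --0-0,1---0,1--0-,10---
  17 | 1--0-,10---
  18 | ---10,--0-0,-001-,1---0,10---
  19 | -001-,10---
  20 | 1---0,1--0-,10---
  21 | 1--0-,10---
  22 | ---10,1---0,10---
  23 | 10---  (sole → essential)
  24 | --0-0,-100-,1---0,1--0-
  25 | -1-01,-100-,1--0-
  26 | ---10,--0-0,1---0
  28 | 1---0,1--0-
  29 | -1-01,1--0-
  30 | ---10,1---0
Essential prime implicants: ---10, --0-0, -1-01, 10---
Petrick residual → 0-01-, 1---0
Minimum SOP uses 6 PIs: de' + c'e' + bd'e + a'c'd + ae' + ab'

6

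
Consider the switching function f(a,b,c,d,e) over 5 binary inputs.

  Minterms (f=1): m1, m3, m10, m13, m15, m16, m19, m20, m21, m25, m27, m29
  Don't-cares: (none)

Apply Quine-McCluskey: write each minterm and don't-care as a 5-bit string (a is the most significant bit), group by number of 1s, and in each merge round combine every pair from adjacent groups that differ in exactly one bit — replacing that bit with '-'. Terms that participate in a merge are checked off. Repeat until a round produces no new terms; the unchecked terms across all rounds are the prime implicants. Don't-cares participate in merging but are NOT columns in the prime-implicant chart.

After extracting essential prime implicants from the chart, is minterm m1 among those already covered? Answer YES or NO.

YES

Round 0: 00001✓ 00011✓ 01010 01101✓ 01111✓ 10000✓ 10011✓ 10100✓ 10101✓ 11001✓ 11011✓ 11101✓
Round 1: -0011 -1101 000-1 011-1 1-011 1-101 10-00 1010- 11-01 110-1
PIs = {-0011, -1101, 000-1, 01010, 011-1, 1-011, 1-101, 10-00, 1010-, 11-01, 110-1}
Coverage chart:
  m1: 000-1 ←essential
  m3: -0011,000-1
  m10: 01010 ←essential
  m13: -1101,011-1
  m15: 011-1 ←essential
  m16: 10-00 ←essential
  m19: -0011,1-011
  m20: 10-00,1010-
  m21: 1-101,1010-
  m25: 11-01,110-1
  m27: 1-011,110-1
  m29: -1101,1-101,11-01
Essential: 000-1, 01010, 011-1, 10-00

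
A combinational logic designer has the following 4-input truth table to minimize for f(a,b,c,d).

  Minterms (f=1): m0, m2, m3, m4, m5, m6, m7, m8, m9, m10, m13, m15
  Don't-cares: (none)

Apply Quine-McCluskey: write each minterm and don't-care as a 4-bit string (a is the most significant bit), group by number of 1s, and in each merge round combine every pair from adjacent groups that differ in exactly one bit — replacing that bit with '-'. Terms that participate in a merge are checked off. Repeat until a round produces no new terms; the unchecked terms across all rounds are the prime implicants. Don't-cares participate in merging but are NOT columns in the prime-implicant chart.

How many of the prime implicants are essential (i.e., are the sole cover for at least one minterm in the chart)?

3

Round 0: 0000✓ 0010✓ 0011✓ 0100✓ 0101✓ 0110✓ 0111✓ 1000✓ 1001✓ 1010✓ 1101✓ 1111✓
Round 1: -000✓ -010✓ -101✓ -111✓ 0-00✓ 0-10✓ 0-11✓ 00-0✓ 001-✓ 01-0✓ 01-1✓ 010-✓ 011-✓ 1-01 10-0✓ 100- 11-1✓
Round 2: -0-0 -1-1 0--0 0-1- 01--
PIs = {-0-0, -1-1, 0--0, 0-1-, 01--, 1-01, 100-}
Coverage chart:
  m0: -0-0,0--0
  m2: -0-0,0--0,0-1-
  m3: 0-1- ←essential
  m4: 0--0,01--
  m5: -1-1,01--
  m6: 0--0,0-1-,01--
  m7: -1-1,0-1-,01--
  m8: -0-0,100-
  m9: 1-01,100-
  m10: -0-0 ←essential
  m13: -1-1,1-01
  m15: -1-1 ←essential
Essential: -0-0, -1-1, 0-1-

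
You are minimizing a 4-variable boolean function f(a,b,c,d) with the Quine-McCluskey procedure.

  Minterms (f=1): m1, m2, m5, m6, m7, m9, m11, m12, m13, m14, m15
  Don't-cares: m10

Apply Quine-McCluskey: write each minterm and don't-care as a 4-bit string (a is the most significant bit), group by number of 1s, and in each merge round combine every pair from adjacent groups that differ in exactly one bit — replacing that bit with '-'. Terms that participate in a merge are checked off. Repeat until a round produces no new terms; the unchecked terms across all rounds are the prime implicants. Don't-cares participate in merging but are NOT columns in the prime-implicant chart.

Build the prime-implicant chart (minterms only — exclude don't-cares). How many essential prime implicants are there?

3

[col 0] 0001*, 0010*, 0101*, 0110*, 0111*, 1001*, 1010*, 1011*, 1100*, 1101*, 1110*, 1111*
[col 1] -001*, -010*, -101*, -110*, -111*, 0-01*, 0-10*, 01-1*, 011-*, 1-01*, 1-10*, 1-11*, 10-1*, 101-*, 11-0*, 11-1*, 110-*, 111-*
[col 2] --01, --10, -1-1, -11-, 1--1, 1-1-, 11--
Prime implicants: --01, --10, -1-1, -11-, 1--1, 1-1-, 11--
PI chart (minterm → PIs covering it):
  1 | --01  (sole → essential)
  2 | --10  (sole → essential)
  5 | --01,-1-1
  6 | --10,-11-
  7 | -1-1,-11-
  9 | --01,1--1
  11 | 1--1,1-1-
  12 | 11--  (sole → essential)
  13 | --01,-1-1,1--1,11--
  14 | --10,-11-,1-1-,11--
  15 | -1-1,-11-,1--1,1-1-,11--
Essential prime implicants: --01, --10, 11--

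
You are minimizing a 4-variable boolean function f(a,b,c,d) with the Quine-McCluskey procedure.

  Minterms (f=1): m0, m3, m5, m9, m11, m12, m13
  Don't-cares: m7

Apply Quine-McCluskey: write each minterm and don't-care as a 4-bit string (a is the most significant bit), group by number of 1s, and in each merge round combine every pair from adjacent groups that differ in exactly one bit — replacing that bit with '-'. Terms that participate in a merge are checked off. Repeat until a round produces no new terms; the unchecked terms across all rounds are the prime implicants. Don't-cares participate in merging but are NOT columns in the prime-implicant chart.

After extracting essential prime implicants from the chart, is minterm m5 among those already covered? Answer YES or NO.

size-2^0 implicants → 0000  0011(✓)  0101(✓)  0111(✓)  1001(✓)  1011(✓)  1100(✓)  1101(✓)
size-2^1 implicants → -011  -101  0-11  01-1  1-01  10-1  110-
Unchecked terms (primes): -011, -101, 0-11, 0000, 01-1, 1-01, 10-1, 110-
Minterm coverage:
  m0 ⊆ 0000 [E]
  m3 ⊆ -011,0-11
  m5 ⊆ -101,01-1
  m9 ⊆ 1-01,10-1
  m11 ⊆ -011,10-1
  m12 ⊆ 110- [E]
  m13 ⊆ -101,1-01,110-
E = {0000, 110-}

NO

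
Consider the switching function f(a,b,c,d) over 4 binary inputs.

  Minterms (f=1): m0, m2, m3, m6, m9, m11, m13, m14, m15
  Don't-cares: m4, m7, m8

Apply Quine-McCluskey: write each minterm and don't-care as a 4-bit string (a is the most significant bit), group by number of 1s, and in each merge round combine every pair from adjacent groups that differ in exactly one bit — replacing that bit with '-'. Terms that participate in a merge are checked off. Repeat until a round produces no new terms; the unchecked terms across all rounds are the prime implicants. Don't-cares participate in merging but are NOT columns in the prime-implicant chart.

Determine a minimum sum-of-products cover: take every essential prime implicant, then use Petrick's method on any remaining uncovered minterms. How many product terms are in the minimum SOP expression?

Round 0: 0000✓ 0010✓ 0011✓ 0100✓ 0110✓ 0111✓ 1000✓ 1001✓ 1011✓ 1101✓ 1110✓ 1111✓
Round 1: -000 -011✓ -110✓ -111✓ 0-00✓ 0-10✓ 0-11✓ 00-0✓ 001-✓ 01-0✓ 011-✓ 1-01✓ 1-11✓ 10-1✓ 100- 11-1✓ 111-✓
Round 2: --11 -11- 0--0 0-1- 1--1
PIs = {--11, -000, -11-, 0--0, 0-1-, 1--1, 100-}
Coverage chart:
  m0: -000,0--0
  m2: 0--0,0-1-
  m3: --11,0-1-
  m6: -11-,0--0,0-1-
  m9: 1--1,100-
  m11: --11,1--1
  m13: 1--1 ←essential
  m14: -11- ←essential
  m15: --11,-11-,1--1
Essential: -11-, 1--1
Petrick residual → --11, 0--0
Min cover (4 terms): cd + bc + a'd' + ad

4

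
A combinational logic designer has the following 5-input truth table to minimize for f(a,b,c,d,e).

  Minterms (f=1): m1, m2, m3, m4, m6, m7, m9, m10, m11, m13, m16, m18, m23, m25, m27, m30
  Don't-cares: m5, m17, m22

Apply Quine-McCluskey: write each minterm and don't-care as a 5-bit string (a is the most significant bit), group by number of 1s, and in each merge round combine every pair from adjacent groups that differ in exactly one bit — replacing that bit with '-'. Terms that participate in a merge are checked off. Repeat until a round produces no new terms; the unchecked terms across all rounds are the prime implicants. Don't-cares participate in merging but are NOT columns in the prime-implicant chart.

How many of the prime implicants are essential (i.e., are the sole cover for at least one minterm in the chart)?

6

[col 0] 00001*, 00010*, 00011*, 00100*, 00101*, 00110*, 00111*, 01001*, 01010*, 01011*, 01101*, 10000*, 10001*, 10010*, 10110*, 10111*, 11001*, 11011*, 11110*
[col 1] -0001*, -0010*, -0110*, -0111*, -1001*, -1011*, 0-001*, 0-010*, 0-011*, 0-101*, 00-01*, 00-10*, 00-11*, 000-1*, 0001-*, 001-0*, 001-1*, 0010-*, 0011-*, 01-01*, 010-1*, 0101-*, 1-001*, 1-110, 10-10*, 100-0, 1000-, 1011-*, 110-1*
[col 2] --001, -0-10, -011-, -10-1, 0--01, 0-0-1, 0-01-, 00--1, 00-1-, 001--
Prime implicants: --001, -0-10, -011-, -10-1, 0--01, 0-0-1, 0-01-, 00--1, 00-1-, 001--, 1-110, 100-0, 1000-
PI chart (minterm → PIs covering it):
  1 | --001,0--01,0-0-1,00--1
  2 | -0-10,0-01-,00-1-
  3 | 0-0-1,0-01-,00--1,00-1-
  4 | 001--  (sole → essential)
  6 | -0-10,-011-,00-1-,001--
  7 | -011-,00--1,00-1-,001--
  9 | --001,-10-1,0--01,0-0-1
  10 | 0-01-  (sole → essential)
  11 | -10-1,0-0-1,0-01-
  13 | 0--01  (sole → essential)
  16 | 100-0,1000-
  18 | -0-10,100-0
  23 | -011-  (sole → essential)
  25 | --001,-10-1
  27 | -10-1  (sole → essential)
  30 | 1-110  (sole → essential)
Essential prime implicants: -011-, -10-1, 0--01, 0-01-, 001--, 1-110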